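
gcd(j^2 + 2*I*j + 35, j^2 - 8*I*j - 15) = j - 5*I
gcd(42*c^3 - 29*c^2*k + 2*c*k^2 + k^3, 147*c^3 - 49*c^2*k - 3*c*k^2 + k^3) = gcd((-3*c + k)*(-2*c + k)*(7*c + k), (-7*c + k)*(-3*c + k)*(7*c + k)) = 21*c^2 - 4*c*k - k^2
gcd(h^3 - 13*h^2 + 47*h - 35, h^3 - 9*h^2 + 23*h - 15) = h^2 - 6*h + 5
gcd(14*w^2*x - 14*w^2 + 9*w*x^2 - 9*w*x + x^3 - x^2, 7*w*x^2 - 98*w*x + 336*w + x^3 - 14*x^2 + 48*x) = 7*w + x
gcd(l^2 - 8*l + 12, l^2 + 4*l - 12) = l - 2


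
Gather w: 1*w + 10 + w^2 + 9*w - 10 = w^2 + 10*w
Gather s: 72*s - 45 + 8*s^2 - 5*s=8*s^2 + 67*s - 45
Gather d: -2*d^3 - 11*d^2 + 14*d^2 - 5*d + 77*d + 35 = -2*d^3 + 3*d^2 + 72*d + 35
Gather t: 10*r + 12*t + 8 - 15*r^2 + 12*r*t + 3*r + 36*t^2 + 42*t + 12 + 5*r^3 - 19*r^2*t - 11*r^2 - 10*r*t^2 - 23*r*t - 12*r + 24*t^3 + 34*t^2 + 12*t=5*r^3 - 26*r^2 + r + 24*t^3 + t^2*(70 - 10*r) + t*(-19*r^2 - 11*r + 66) + 20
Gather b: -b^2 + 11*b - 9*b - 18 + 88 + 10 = -b^2 + 2*b + 80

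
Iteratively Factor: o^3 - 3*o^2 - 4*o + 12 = (o + 2)*(o^2 - 5*o + 6) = (o - 3)*(o + 2)*(o - 2)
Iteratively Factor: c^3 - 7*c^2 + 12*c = (c)*(c^2 - 7*c + 12) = c*(c - 4)*(c - 3)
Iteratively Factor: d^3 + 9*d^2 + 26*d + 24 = (d + 3)*(d^2 + 6*d + 8) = (d + 3)*(d + 4)*(d + 2)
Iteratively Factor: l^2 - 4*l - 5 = (l + 1)*(l - 5)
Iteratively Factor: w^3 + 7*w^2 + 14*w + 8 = (w + 2)*(w^2 + 5*w + 4) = (w + 2)*(w + 4)*(w + 1)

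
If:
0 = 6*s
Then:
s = 0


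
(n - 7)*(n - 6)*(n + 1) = n^3 - 12*n^2 + 29*n + 42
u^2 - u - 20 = (u - 5)*(u + 4)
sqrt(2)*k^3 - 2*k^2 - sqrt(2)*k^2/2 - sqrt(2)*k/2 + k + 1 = (k - 1)*(k - sqrt(2))*(sqrt(2)*k + sqrt(2)/2)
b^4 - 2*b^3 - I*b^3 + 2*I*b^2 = b^2*(b - 2)*(b - I)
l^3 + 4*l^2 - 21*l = l*(l - 3)*(l + 7)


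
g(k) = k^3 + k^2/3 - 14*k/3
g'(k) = 3*k^2 + 2*k/3 - 14/3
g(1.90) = -0.80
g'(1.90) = 7.43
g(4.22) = 61.39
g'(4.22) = 51.57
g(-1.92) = 3.11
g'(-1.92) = 5.11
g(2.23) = 2.34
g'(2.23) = 11.74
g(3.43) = 28.27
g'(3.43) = 32.91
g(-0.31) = 1.45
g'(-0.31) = -4.59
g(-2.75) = -5.44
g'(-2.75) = 16.19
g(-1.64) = 4.14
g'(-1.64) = 2.31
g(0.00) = 0.00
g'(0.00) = -4.67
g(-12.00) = -1624.00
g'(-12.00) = 419.33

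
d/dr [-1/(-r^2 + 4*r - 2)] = 2*(2 - r)/(r^2 - 4*r + 2)^2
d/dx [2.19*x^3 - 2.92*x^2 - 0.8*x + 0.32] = 6.57*x^2 - 5.84*x - 0.8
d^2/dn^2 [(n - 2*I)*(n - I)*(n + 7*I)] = 6*n + 8*I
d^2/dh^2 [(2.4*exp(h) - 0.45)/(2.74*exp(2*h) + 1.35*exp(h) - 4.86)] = (18.01824*exp(4*h) - 22.39128*exp(3*h) + 186.76251*exp(2*h) - 9.043245*exp(h) + 53.73459)*exp(h)/(20.570824*exp(6*h) + 30.40578*exp(5*h) - 94.479858*exp(4*h) - 105.402465*exp(3*h) + 167.581062*exp(2*h) + 95.65938*exp(h) - 114.791256)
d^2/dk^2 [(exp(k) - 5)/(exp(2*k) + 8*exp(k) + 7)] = (exp(4*k) - 28*exp(3*k) - 162*exp(2*k) - 236*exp(k) + 329)*exp(k)/(exp(6*k) + 24*exp(5*k) + 213*exp(4*k) + 848*exp(3*k) + 1491*exp(2*k) + 1176*exp(k) + 343)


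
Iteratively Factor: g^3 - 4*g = (g)*(g^2 - 4) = g*(g - 2)*(g + 2)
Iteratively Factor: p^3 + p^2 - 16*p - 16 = (p - 4)*(p^2 + 5*p + 4) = (p - 4)*(p + 4)*(p + 1)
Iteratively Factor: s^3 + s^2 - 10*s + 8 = (s - 1)*(s^2 + 2*s - 8) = (s - 1)*(s + 4)*(s - 2)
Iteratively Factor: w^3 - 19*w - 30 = (w - 5)*(w^2 + 5*w + 6) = (w - 5)*(w + 2)*(w + 3)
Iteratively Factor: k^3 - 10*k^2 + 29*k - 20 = (k - 5)*(k^2 - 5*k + 4) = (k - 5)*(k - 1)*(k - 4)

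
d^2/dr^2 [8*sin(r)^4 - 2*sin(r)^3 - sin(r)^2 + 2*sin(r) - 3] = -128*sin(r)^4 + 18*sin(r)^3 + 100*sin(r)^2 - 14*sin(r) - 2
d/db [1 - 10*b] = -10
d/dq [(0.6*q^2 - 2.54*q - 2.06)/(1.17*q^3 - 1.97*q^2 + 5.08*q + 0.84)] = (-0.702*q^4 + 5.9436*q^3 + 5.2748*q^2 - 7.1084*q + 8.3312)/(1.3689*q^6 - 4.6098*q^5 + 15.7681*q^4 - 18.0496*q^3 + 22.4968*q^2 + 8.5344*q + 0.7056)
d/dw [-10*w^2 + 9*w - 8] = 9 - 20*w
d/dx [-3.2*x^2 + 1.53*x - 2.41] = 1.53 - 6.4*x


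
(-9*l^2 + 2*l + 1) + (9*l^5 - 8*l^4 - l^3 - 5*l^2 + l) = 9*l^5 - 8*l^4 - l^3 - 14*l^2 + 3*l + 1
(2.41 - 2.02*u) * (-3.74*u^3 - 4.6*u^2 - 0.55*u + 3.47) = 7.5548*u^4 + 0.278599999999999*u^3 - 9.975*u^2 - 8.3349*u + 8.3627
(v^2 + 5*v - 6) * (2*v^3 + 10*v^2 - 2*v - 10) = 2*v^5 + 20*v^4 + 36*v^3 - 80*v^2 - 38*v + 60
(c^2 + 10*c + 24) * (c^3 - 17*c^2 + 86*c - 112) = c^5 - 7*c^4 - 60*c^3 + 340*c^2 + 944*c - 2688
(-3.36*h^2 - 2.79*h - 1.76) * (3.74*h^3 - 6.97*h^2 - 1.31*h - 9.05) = -12.5664*h^5 + 12.9846*h^4 + 17.2655*h^3 + 46.3301*h^2 + 27.5551*h + 15.928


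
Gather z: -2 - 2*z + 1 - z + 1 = -3*z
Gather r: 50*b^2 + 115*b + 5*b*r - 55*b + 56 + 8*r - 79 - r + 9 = 50*b^2 + 60*b + r*(5*b + 7) - 14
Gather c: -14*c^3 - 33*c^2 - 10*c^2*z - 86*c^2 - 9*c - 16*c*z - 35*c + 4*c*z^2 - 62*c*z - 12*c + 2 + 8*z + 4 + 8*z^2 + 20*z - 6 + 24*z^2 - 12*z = -14*c^3 + c^2*(-10*z - 119) + c*(4*z^2 - 78*z - 56) + 32*z^2 + 16*z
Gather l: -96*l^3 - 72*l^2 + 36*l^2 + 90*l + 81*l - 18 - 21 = -96*l^3 - 36*l^2 + 171*l - 39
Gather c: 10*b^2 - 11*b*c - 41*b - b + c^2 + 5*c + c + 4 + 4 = 10*b^2 - 42*b + c^2 + c*(6 - 11*b) + 8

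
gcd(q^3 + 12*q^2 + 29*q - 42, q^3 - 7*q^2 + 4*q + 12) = 1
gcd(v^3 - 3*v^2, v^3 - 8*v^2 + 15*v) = v^2 - 3*v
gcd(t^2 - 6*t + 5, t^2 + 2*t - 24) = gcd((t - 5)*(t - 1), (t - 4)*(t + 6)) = 1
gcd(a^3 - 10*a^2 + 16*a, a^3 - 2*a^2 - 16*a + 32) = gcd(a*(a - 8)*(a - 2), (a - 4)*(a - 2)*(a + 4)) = a - 2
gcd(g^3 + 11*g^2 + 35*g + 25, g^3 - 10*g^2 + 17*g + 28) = g + 1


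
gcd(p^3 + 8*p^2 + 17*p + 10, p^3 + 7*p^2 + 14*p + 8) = p^2 + 3*p + 2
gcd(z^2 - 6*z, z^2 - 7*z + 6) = z - 6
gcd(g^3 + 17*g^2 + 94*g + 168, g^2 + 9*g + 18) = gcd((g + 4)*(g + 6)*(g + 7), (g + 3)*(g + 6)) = g + 6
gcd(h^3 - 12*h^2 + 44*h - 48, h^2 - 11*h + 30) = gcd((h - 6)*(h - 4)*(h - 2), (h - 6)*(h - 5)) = h - 6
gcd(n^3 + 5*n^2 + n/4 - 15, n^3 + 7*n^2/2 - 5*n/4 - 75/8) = n^2 + n - 15/4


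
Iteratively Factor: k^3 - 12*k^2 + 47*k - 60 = (k - 4)*(k^2 - 8*k + 15) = (k - 4)*(k - 3)*(k - 5)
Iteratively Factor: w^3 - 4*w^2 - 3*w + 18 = (w - 3)*(w^2 - w - 6) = (w - 3)*(w + 2)*(w - 3)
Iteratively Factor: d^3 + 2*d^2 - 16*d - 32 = (d - 4)*(d^2 + 6*d + 8) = (d - 4)*(d + 4)*(d + 2)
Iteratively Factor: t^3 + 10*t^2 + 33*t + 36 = (t + 4)*(t^2 + 6*t + 9) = (t + 3)*(t + 4)*(t + 3)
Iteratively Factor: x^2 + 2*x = (x)*(x + 2)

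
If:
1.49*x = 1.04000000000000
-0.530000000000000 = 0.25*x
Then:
No Solution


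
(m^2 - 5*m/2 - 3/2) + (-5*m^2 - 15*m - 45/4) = -4*m^2 - 35*m/2 - 51/4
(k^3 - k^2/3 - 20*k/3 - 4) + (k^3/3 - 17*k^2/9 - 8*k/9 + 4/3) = 4*k^3/3 - 20*k^2/9 - 68*k/9 - 8/3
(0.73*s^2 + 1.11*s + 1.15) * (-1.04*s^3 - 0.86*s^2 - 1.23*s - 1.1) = -0.7592*s^5 - 1.7822*s^4 - 3.0485*s^3 - 3.1573*s^2 - 2.6355*s - 1.265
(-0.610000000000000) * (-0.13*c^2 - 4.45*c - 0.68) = 0.0793*c^2 + 2.7145*c + 0.4148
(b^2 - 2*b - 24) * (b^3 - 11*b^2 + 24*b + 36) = b^5 - 13*b^4 + 22*b^3 + 252*b^2 - 648*b - 864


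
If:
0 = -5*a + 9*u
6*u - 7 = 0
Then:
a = 21/10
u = 7/6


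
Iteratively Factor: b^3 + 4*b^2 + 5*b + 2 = (b + 1)*(b^2 + 3*b + 2) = (b + 1)^2*(b + 2)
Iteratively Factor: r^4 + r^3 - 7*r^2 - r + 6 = (r + 3)*(r^3 - 2*r^2 - r + 2) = (r - 2)*(r + 3)*(r^2 - 1) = (r - 2)*(r + 1)*(r + 3)*(r - 1)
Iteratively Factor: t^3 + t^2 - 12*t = (t + 4)*(t^2 - 3*t) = t*(t + 4)*(t - 3)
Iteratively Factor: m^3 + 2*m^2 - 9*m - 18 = (m + 2)*(m^2 - 9) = (m + 2)*(m + 3)*(m - 3)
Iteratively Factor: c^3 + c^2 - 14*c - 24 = (c - 4)*(c^2 + 5*c + 6) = (c - 4)*(c + 2)*(c + 3)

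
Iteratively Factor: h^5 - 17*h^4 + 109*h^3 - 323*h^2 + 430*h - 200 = (h - 1)*(h^4 - 16*h^3 + 93*h^2 - 230*h + 200) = (h - 5)*(h - 1)*(h^3 - 11*h^2 + 38*h - 40) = (h - 5)^2*(h - 1)*(h^2 - 6*h + 8) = (h - 5)^2*(h - 4)*(h - 1)*(h - 2)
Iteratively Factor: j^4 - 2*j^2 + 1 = (j - 1)*(j^3 + j^2 - j - 1) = (j - 1)*(j + 1)*(j^2 - 1) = (j - 1)^2*(j + 1)*(j + 1)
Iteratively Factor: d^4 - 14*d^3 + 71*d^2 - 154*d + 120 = (d - 5)*(d^3 - 9*d^2 + 26*d - 24) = (d - 5)*(d - 2)*(d^2 - 7*d + 12) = (d - 5)*(d - 4)*(d - 2)*(d - 3)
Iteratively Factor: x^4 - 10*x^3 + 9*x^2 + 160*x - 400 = (x - 4)*(x^3 - 6*x^2 - 15*x + 100) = (x - 4)*(x + 4)*(x^2 - 10*x + 25) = (x - 5)*(x - 4)*(x + 4)*(x - 5)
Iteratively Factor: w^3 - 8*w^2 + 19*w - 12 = (w - 4)*(w^2 - 4*w + 3) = (w - 4)*(w - 3)*(w - 1)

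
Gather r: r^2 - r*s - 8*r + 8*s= r^2 + r*(-s - 8) + 8*s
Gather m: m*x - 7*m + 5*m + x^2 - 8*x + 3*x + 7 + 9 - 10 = m*(x - 2) + x^2 - 5*x + 6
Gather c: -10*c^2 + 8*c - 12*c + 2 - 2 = -10*c^2 - 4*c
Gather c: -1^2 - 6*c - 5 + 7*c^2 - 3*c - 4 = 7*c^2 - 9*c - 10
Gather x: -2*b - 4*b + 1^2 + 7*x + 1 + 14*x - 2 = -6*b + 21*x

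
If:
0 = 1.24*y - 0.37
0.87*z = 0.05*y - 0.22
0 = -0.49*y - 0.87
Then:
No Solution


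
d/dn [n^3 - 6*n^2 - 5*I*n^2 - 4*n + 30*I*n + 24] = 3*n^2 - 12*n - 10*I*n - 4 + 30*I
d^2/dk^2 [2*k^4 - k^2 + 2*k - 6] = 24*k^2 - 2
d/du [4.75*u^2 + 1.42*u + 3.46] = 9.5*u + 1.42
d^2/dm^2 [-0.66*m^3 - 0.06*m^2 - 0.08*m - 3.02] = -3.96*m - 0.12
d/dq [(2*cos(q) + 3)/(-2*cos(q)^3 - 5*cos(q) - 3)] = -(6*cos(q) + 9*cos(2*q) + 2*cos(3*q) + 18)*sin(q)/(2*cos(q)^3 + 5*cos(q) + 3)^2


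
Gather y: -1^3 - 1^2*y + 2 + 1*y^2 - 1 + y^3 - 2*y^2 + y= y^3 - y^2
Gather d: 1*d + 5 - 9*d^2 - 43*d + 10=-9*d^2 - 42*d + 15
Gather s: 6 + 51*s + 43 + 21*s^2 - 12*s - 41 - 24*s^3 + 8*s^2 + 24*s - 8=-24*s^3 + 29*s^2 + 63*s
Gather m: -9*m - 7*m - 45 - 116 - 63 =-16*m - 224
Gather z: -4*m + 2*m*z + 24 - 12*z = -4*m + z*(2*m - 12) + 24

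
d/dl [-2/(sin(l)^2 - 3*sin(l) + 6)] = 2*(2*sin(l) - 3)*cos(l)/(sin(l)^2 - 3*sin(l) + 6)^2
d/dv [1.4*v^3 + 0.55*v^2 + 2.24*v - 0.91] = 4.2*v^2 + 1.1*v + 2.24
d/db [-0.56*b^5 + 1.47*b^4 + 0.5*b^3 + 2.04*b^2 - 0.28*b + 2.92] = -2.8*b^4 + 5.88*b^3 + 1.5*b^2 + 4.08*b - 0.28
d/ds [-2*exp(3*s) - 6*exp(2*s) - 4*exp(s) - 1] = (-6*exp(2*s) - 12*exp(s) - 4)*exp(s)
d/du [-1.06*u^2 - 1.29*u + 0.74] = -2.12*u - 1.29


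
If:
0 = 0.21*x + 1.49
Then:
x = -7.10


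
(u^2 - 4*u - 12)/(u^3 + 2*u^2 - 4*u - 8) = (u - 6)/(u^2 - 4)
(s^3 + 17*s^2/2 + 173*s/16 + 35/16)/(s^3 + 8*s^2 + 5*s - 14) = (s^2 + 3*s/2 + 5/16)/(s^2 + s - 2)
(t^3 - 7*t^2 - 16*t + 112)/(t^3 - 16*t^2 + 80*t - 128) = (t^2 - 3*t - 28)/(t^2 - 12*t + 32)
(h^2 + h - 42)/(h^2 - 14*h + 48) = (h + 7)/(h - 8)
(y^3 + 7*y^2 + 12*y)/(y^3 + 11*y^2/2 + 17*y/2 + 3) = 2*y*(y + 4)/(2*y^2 + 5*y + 2)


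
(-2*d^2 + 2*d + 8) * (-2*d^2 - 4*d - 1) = 4*d^4 + 4*d^3 - 22*d^2 - 34*d - 8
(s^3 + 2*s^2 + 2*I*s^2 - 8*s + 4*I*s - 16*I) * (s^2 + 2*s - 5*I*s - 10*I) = s^5 + 4*s^4 - 3*I*s^4 + 6*s^3 - 12*I*s^3 + 24*s^2 + 12*I*s^2 - 40*s + 48*I*s - 160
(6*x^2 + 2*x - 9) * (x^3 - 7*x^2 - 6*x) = 6*x^5 - 40*x^4 - 59*x^3 + 51*x^2 + 54*x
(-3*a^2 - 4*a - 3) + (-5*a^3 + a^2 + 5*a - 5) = -5*a^3 - 2*a^2 + a - 8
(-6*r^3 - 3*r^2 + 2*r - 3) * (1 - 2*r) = 12*r^4 - 7*r^2 + 8*r - 3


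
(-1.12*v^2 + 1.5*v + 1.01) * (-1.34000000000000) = 1.5008*v^2 - 2.01*v - 1.3534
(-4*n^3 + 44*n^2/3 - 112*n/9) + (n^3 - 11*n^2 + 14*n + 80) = -3*n^3 + 11*n^2/3 + 14*n/9 + 80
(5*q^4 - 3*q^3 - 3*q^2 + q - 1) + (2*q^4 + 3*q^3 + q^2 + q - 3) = 7*q^4 - 2*q^2 + 2*q - 4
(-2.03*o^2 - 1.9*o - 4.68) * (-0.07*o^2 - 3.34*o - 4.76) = 0.1421*o^4 + 6.9132*o^3 + 16.3364*o^2 + 24.6752*o + 22.2768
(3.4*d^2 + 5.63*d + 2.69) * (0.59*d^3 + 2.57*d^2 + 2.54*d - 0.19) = 2.006*d^5 + 12.0597*d^4 + 24.6922*d^3 + 20.5675*d^2 + 5.7629*d - 0.5111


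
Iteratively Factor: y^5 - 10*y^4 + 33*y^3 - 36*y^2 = (y - 3)*(y^4 - 7*y^3 + 12*y^2) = y*(y - 3)*(y^3 - 7*y^2 + 12*y) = y^2*(y - 3)*(y^2 - 7*y + 12) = y^2*(y - 4)*(y - 3)*(y - 3)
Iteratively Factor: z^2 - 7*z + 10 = (z - 2)*(z - 5)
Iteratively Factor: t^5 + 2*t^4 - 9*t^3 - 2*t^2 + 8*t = (t + 4)*(t^4 - 2*t^3 - t^2 + 2*t) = (t + 1)*(t + 4)*(t^3 - 3*t^2 + 2*t) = (t - 2)*(t + 1)*(t + 4)*(t^2 - t) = (t - 2)*(t - 1)*(t + 1)*(t + 4)*(t)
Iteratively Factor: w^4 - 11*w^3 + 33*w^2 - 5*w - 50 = (w - 5)*(w^3 - 6*w^2 + 3*w + 10) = (w - 5)*(w + 1)*(w^2 - 7*w + 10) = (w - 5)^2*(w + 1)*(w - 2)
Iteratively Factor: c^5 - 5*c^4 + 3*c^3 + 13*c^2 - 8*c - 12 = (c + 1)*(c^4 - 6*c^3 + 9*c^2 + 4*c - 12) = (c - 3)*(c + 1)*(c^3 - 3*c^2 + 4) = (c - 3)*(c - 2)*(c + 1)*(c^2 - c - 2) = (c - 3)*(c - 2)*(c + 1)^2*(c - 2)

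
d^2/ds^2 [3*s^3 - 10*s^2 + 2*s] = 18*s - 20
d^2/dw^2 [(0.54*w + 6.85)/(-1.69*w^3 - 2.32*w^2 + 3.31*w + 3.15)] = (-9.253764*w^5 - 247.474812*w^4 - 441.574084*w^3 - 25.80363*w^2 + 73.14135*w - 238.95755)/(4.826809*w^9 + 19.878456*w^8 - 1.072305*w^7 - 92.370065*w^6 - 72.002925*w^5 + 131.115486*w^4 + 159.179264*w^3 - 34.474545*w^2 - 98.530425*w - 31.255875)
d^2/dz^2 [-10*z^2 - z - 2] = -20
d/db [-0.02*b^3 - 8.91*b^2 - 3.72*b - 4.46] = -0.06*b^2 - 17.82*b - 3.72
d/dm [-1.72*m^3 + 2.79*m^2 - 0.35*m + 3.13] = -5.16*m^2 + 5.58*m - 0.35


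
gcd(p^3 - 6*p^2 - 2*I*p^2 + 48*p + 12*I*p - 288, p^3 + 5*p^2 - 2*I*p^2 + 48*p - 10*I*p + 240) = p^2 - 2*I*p + 48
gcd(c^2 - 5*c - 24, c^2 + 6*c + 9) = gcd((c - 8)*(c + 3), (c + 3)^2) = c + 3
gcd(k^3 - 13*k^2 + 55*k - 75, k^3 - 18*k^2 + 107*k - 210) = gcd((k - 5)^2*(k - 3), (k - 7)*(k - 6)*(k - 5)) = k - 5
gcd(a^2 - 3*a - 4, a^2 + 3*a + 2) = a + 1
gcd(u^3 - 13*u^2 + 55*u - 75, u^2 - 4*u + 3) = u - 3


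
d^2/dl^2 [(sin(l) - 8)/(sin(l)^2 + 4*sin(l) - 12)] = (-9*sin(l)^5 + 36*sin(l)^4 + 416*sin(l)^2 + 289*sin(l)/2 - 9*sin(3*l) + sin(5*l)/2 - 352)/((sin(l) - 2)^3*(sin(l) + 6)^3)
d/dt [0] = 0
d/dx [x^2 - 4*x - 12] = 2*x - 4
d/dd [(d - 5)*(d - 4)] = 2*d - 9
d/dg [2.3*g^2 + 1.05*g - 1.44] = 4.6*g + 1.05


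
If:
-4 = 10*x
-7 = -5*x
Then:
No Solution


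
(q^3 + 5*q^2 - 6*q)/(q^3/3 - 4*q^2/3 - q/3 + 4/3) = 3*q*(q + 6)/(q^2 - 3*q - 4)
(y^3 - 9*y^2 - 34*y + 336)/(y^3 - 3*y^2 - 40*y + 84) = (y - 8)/(y - 2)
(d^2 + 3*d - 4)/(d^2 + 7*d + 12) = (d - 1)/(d + 3)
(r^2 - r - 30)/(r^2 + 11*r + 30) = (r - 6)/(r + 6)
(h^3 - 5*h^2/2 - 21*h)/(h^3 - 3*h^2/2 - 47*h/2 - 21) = h/(h + 1)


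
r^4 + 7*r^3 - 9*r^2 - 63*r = r*(r - 3)*(r + 3)*(r + 7)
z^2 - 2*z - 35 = (z - 7)*(z + 5)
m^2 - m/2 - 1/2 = (m - 1)*(m + 1/2)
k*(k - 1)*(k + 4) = k^3 + 3*k^2 - 4*k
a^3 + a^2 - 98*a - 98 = (a + 1)*(a - 7*sqrt(2))*(a + 7*sqrt(2))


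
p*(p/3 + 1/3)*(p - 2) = p^3/3 - p^2/3 - 2*p/3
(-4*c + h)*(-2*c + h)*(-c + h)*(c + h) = -8*c^4 + 6*c^3*h + 7*c^2*h^2 - 6*c*h^3 + h^4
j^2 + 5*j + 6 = (j + 2)*(j + 3)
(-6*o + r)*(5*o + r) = -30*o^2 - o*r + r^2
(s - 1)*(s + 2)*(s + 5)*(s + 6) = s^4 + 12*s^3 + 39*s^2 + 8*s - 60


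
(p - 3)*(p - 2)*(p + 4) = p^3 - p^2 - 14*p + 24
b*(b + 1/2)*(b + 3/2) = b^3 + 2*b^2 + 3*b/4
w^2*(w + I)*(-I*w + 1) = -I*w^4 + 2*w^3 + I*w^2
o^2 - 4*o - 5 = (o - 5)*(o + 1)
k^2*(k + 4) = k^3 + 4*k^2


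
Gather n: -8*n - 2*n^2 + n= -2*n^2 - 7*n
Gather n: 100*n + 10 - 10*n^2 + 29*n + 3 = -10*n^2 + 129*n + 13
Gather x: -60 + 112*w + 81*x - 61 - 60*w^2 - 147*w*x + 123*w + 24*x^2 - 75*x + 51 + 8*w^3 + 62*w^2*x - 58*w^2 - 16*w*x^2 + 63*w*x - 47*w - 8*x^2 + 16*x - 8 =8*w^3 - 118*w^2 + 188*w + x^2*(16 - 16*w) + x*(62*w^2 - 84*w + 22) - 78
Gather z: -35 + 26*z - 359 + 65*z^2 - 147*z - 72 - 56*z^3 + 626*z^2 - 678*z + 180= -56*z^3 + 691*z^2 - 799*z - 286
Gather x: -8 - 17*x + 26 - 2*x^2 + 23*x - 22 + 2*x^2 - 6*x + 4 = 0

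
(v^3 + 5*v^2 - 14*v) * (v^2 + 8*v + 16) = v^5 + 13*v^4 + 42*v^3 - 32*v^2 - 224*v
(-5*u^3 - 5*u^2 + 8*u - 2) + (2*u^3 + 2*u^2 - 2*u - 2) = -3*u^3 - 3*u^2 + 6*u - 4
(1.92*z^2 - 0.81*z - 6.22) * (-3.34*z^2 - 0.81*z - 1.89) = -6.4128*z^4 + 1.1502*z^3 + 17.8021*z^2 + 6.5691*z + 11.7558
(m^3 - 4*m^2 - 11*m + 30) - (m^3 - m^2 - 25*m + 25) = -3*m^2 + 14*m + 5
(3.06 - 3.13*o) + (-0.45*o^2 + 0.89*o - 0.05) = -0.45*o^2 - 2.24*o + 3.01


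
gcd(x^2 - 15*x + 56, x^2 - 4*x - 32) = x - 8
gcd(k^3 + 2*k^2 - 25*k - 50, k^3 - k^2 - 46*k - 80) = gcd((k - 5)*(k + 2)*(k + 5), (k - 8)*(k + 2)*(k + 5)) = k^2 + 7*k + 10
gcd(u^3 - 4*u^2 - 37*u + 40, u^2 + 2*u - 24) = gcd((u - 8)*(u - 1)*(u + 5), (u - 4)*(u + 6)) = 1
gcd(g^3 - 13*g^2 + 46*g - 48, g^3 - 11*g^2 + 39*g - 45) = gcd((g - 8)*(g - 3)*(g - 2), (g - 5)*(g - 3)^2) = g - 3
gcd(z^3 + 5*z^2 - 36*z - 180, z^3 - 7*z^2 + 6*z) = z - 6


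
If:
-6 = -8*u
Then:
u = 3/4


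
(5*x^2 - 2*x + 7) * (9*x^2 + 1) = 45*x^4 - 18*x^3 + 68*x^2 - 2*x + 7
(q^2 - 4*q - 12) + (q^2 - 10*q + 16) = 2*q^2 - 14*q + 4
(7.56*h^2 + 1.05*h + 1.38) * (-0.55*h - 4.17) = -4.158*h^3 - 32.1027*h^2 - 5.1375*h - 5.7546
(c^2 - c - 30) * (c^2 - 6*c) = c^4 - 7*c^3 - 24*c^2 + 180*c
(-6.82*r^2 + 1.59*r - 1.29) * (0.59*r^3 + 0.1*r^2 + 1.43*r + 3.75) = -4.0238*r^5 + 0.2561*r^4 - 10.3547*r^3 - 23.4303*r^2 + 4.1178*r - 4.8375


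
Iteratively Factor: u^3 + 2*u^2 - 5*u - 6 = (u + 1)*(u^2 + u - 6) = (u - 2)*(u + 1)*(u + 3)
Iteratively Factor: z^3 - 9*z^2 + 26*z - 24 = (z - 3)*(z^2 - 6*z + 8) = (z - 3)*(z - 2)*(z - 4)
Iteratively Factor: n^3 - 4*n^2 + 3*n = (n - 3)*(n^2 - n) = (n - 3)*(n - 1)*(n)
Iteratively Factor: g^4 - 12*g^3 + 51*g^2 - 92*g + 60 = (g - 3)*(g^3 - 9*g^2 + 24*g - 20) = (g - 3)*(g - 2)*(g^2 - 7*g + 10) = (g - 3)*(g - 2)^2*(g - 5)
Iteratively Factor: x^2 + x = (x)*(x + 1)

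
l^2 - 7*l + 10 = (l - 5)*(l - 2)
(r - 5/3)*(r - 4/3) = r^2 - 3*r + 20/9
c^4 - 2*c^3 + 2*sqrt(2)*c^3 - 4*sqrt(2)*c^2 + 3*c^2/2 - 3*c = c*(c - 2)*(c + sqrt(2)/2)*(c + 3*sqrt(2)/2)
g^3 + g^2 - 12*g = g*(g - 3)*(g + 4)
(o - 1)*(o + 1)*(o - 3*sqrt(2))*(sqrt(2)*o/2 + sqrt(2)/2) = sqrt(2)*o^4/2 - 3*o^3 + sqrt(2)*o^3/2 - 3*o^2 - sqrt(2)*o^2/2 - sqrt(2)*o/2 + 3*o + 3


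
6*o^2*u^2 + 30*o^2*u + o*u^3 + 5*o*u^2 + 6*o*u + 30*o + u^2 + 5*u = (6*o + u)*(u + 5)*(o*u + 1)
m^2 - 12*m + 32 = (m - 8)*(m - 4)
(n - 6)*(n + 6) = n^2 - 36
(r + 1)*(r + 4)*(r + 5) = r^3 + 10*r^2 + 29*r + 20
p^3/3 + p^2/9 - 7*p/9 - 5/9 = (p/3 + 1/3)*(p - 5/3)*(p + 1)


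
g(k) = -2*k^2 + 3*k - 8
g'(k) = 3 - 4*k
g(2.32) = -11.80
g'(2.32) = -6.28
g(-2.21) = -24.40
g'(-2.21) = 11.84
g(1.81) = -9.12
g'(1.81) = -4.24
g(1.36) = -7.62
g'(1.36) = -2.44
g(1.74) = -8.84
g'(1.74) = -3.96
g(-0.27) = -8.96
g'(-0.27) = 4.08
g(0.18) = -7.52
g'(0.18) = 2.28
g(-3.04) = -35.60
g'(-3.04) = 15.16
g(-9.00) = -197.00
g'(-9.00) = 39.00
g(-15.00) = -503.00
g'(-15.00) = 63.00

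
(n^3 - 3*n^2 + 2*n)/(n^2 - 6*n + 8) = n*(n - 1)/(n - 4)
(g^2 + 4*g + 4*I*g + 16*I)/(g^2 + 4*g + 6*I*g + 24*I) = (g + 4*I)/(g + 6*I)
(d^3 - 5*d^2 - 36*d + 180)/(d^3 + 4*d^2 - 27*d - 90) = (d - 6)/(d + 3)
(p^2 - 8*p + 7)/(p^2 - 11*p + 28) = (p - 1)/(p - 4)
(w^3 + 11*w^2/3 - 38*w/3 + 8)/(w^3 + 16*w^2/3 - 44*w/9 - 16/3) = 3*(w - 1)/(3*w + 2)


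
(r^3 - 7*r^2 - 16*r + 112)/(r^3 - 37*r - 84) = (r - 4)/(r + 3)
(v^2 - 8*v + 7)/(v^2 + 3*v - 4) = (v - 7)/(v + 4)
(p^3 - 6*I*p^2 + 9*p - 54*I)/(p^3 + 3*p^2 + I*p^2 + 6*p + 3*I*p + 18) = (p^2 - 9*I*p - 18)/(p^2 + p*(3 - 2*I) - 6*I)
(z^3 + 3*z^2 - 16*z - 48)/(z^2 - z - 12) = z + 4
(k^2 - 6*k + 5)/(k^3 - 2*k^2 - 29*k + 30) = (k - 5)/(k^2 - k - 30)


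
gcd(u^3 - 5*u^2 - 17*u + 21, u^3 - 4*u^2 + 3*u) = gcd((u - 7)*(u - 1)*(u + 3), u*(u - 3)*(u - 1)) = u - 1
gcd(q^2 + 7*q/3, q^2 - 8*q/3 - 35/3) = q + 7/3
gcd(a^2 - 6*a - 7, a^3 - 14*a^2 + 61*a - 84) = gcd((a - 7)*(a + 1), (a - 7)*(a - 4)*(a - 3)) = a - 7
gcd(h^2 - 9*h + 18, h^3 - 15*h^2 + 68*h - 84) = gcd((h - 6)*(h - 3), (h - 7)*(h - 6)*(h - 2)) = h - 6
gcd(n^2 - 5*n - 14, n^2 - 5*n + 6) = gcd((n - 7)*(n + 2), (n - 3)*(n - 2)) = 1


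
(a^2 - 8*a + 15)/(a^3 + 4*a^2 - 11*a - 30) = (a - 5)/(a^2 + 7*a + 10)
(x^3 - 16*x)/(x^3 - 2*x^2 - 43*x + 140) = x*(x + 4)/(x^2 + 2*x - 35)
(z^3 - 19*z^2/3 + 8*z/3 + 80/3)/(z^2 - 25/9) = 3*(z^2 - 8*z + 16)/(3*z - 5)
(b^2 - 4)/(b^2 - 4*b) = (b^2 - 4)/(b*(b - 4))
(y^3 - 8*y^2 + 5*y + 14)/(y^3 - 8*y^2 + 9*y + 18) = (y^2 - 9*y + 14)/(y^2 - 9*y + 18)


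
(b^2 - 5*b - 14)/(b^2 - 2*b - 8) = (b - 7)/(b - 4)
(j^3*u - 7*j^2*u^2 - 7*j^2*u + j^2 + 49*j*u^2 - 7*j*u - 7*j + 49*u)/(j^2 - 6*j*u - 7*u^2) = (j^2*u - 7*j*u + j - 7)/(j + u)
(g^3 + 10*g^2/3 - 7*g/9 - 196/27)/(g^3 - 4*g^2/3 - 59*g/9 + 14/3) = (9*g^2 + 9*g - 28)/(3*(3*g^2 - 11*g + 6))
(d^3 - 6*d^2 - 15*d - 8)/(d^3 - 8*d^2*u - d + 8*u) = (-d^2 + 7*d + 8)/(-d^2 + 8*d*u + d - 8*u)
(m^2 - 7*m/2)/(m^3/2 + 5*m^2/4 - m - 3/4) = 2*m*(2*m - 7)/(2*m^3 + 5*m^2 - 4*m - 3)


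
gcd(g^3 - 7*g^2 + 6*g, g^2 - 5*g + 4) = g - 1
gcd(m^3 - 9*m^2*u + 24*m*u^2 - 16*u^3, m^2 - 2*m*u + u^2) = -m + u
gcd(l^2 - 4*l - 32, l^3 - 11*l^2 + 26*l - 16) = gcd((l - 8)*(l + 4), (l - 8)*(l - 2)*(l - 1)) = l - 8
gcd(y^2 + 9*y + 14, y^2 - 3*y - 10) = y + 2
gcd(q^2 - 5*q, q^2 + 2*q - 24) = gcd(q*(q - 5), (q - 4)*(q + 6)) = 1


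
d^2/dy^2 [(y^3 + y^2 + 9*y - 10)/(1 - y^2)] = 2*(-10*y^3 + 27*y^2 - 30*y + 9)/(y^6 - 3*y^4 + 3*y^2 - 1)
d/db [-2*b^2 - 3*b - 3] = -4*b - 3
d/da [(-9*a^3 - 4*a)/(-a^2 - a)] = (9*a^2 + 18*a - 4)/(a^2 + 2*a + 1)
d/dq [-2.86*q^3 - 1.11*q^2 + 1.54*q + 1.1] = -8.58*q^2 - 2.22*q + 1.54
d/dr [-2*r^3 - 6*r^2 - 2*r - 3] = -6*r^2 - 12*r - 2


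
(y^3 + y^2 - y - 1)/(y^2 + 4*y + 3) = (y^2 - 1)/(y + 3)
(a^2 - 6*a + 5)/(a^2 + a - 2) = (a - 5)/(a + 2)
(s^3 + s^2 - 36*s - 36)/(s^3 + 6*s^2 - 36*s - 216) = (s + 1)/(s + 6)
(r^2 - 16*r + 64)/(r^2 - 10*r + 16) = (r - 8)/(r - 2)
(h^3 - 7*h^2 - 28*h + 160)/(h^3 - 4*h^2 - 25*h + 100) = (h - 8)/(h - 5)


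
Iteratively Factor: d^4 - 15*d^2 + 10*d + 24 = (d + 4)*(d^3 - 4*d^2 + d + 6) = (d - 2)*(d + 4)*(d^2 - 2*d - 3) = (d - 2)*(d + 1)*(d + 4)*(d - 3)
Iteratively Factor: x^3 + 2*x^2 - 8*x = (x + 4)*(x^2 - 2*x) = x*(x + 4)*(x - 2)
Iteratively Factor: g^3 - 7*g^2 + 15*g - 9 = (g - 3)*(g^2 - 4*g + 3) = (g - 3)*(g - 1)*(g - 3)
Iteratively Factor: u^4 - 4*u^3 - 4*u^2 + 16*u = (u + 2)*(u^3 - 6*u^2 + 8*u) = u*(u + 2)*(u^2 - 6*u + 8) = u*(u - 2)*(u + 2)*(u - 4)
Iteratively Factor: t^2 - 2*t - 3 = (t + 1)*(t - 3)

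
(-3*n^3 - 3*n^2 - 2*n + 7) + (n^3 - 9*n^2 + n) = -2*n^3 - 12*n^2 - n + 7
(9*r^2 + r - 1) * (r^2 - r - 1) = 9*r^4 - 8*r^3 - 11*r^2 + 1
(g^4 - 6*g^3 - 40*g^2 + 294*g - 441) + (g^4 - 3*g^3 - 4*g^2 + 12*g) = 2*g^4 - 9*g^3 - 44*g^2 + 306*g - 441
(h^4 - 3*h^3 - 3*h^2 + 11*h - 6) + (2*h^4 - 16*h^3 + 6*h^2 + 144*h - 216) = 3*h^4 - 19*h^3 + 3*h^2 + 155*h - 222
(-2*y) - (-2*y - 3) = 3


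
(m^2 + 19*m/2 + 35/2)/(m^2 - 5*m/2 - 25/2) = (m + 7)/(m - 5)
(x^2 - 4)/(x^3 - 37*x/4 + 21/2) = 4*(x + 2)/(4*x^2 + 8*x - 21)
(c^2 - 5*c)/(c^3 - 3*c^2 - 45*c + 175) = c/(c^2 + 2*c - 35)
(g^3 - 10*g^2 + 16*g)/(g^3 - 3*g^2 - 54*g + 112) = g/(g + 7)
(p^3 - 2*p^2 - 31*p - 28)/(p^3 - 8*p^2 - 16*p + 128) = (p^2 - 6*p - 7)/(p^2 - 12*p + 32)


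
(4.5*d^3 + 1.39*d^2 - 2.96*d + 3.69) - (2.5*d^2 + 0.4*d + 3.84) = 4.5*d^3 - 1.11*d^2 - 3.36*d - 0.15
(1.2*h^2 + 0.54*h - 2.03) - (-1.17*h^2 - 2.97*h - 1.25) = 2.37*h^2 + 3.51*h - 0.78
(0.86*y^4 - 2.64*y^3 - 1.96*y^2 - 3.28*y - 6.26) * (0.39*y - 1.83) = 0.3354*y^5 - 2.6034*y^4 + 4.0668*y^3 + 2.3076*y^2 + 3.561*y + 11.4558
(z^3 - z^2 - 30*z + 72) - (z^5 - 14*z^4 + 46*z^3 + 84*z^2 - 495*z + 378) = -z^5 + 14*z^4 - 45*z^3 - 85*z^2 + 465*z - 306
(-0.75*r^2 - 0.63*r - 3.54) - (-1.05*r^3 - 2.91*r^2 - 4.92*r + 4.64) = 1.05*r^3 + 2.16*r^2 + 4.29*r - 8.18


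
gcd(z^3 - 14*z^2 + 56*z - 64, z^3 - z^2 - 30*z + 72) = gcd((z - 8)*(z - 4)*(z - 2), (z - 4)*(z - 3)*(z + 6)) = z - 4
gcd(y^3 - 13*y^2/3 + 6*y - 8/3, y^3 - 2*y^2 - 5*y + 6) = y - 1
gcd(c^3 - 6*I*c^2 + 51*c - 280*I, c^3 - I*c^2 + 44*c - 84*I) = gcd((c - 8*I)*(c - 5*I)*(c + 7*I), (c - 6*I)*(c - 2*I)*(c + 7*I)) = c + 7*I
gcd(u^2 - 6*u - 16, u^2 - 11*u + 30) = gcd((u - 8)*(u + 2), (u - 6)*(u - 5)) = 1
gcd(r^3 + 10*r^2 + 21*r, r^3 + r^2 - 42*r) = r^2 + 7*r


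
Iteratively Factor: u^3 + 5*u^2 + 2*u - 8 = (u + 4)*(u^2 + u - 2) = (u + 2)*(u + 4)*(u - 1)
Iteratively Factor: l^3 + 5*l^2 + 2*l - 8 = (l + 2)*(l^2 + 3*l - 4) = (l - 1)*(l + 2)*(l + 4)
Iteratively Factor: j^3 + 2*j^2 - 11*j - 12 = (j + 4)*(j^2 - 2*j - 3) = (j - 3)*(j + 4)*(j + 1)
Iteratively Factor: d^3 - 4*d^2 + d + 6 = (d - 2)*(d^2 - 2*d - 3) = (d - 3)*(d - 2)*(d + 1)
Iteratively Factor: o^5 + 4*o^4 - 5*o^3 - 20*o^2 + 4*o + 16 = (o + 4)*(o^4 - 5*o^2 + 4) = (o - 1)*(o + 4)*(o^3 + o^2 - 4*o - 4) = (o - 1)*(o + 1)*(o + 4)*(o^2 - 4) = (o - 2)*(o - 1)*(o + 1)*(o + 4)*(o + 2)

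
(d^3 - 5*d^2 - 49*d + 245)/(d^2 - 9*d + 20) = (d^2 - 49)/(d - 4)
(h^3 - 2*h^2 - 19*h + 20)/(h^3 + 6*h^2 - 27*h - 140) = (h - 1)/(h + 7)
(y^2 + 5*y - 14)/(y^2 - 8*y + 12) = (y + 7)/(y - 6)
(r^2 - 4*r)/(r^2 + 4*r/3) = 3*(r - 4)/(3*r + 4)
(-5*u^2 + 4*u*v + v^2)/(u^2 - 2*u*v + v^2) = (-5*u - v)/(u - v)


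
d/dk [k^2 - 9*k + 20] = 2*k - 9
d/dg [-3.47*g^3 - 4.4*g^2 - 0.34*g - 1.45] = -10.41*g^2 - 8.8*g - 0.34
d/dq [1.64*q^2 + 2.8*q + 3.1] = 3.28*q + 2.8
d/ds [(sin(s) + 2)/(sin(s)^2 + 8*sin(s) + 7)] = (-4*sin(s) + cos(s)^2 - 10)*cos(s)/(sin(s)^2 + 8*sin(s) + 7)^2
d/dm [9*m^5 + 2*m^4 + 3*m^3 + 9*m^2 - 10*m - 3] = 45*m^4 + 8*m^3 + 9*m^2 + 18*m - 10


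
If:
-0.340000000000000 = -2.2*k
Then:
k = 0.15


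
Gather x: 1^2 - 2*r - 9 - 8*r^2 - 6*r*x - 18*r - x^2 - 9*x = -8*r^2 - 20*r - x^2 + x*(-6*r - 9) - 8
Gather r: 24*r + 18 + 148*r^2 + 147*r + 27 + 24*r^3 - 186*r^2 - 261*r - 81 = 24*r^3 - 38*r^2 - 90*r - 36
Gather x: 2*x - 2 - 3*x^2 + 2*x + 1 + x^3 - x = x^3 - 3*x^2 + 3*x - 1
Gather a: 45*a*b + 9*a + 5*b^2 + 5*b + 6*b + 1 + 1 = a*(45*b + 9) + 5*b^2 + 11*b + 2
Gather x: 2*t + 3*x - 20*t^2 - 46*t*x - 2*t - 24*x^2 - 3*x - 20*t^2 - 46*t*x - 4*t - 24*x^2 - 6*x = -40*t^2 - 4*t - 48*x^2 + x*(-92*t - 6)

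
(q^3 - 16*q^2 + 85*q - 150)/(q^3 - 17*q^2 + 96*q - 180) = (q - 5)/(q - 6)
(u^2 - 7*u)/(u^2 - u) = (u - 7)/(u - 1)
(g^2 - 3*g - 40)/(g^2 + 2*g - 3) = (g^2 - 3*g - 40)/(g^2 + 2*g - 3)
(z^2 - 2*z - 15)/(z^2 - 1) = (z^2 - 2*z - 15)/(z^2 - 1)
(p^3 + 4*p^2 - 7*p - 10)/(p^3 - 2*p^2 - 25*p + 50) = (p + 1)/(p - 5)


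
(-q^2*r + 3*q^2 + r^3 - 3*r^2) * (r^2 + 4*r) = -q^2*r^3 - q^2*r^2 + 12*q^2*r + r^5 + r^4 - 12*r^3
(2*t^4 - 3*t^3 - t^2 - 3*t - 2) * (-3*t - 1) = -6*t^5 + 7*t^4 + 6*t^3 + 10*t^2 + 9*t + 2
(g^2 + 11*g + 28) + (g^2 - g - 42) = 2*g^2 + 10*g - 14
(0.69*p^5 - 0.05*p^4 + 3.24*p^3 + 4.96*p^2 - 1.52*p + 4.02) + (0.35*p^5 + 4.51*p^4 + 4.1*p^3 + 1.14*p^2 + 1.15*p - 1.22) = 1.04*p^5 + 4.46*p^4 + 7.34*p^3 + 6.1*p^2 - 0.37*p + 2.8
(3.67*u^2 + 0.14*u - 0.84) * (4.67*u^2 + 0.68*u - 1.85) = 17.1389*u^4 + 3.1494*u^3 - 10.6171*u^2 - 0.8302*u + 1.554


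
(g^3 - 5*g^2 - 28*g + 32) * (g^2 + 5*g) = g^5 - 53*g^3 - 108*g^2 + 160*g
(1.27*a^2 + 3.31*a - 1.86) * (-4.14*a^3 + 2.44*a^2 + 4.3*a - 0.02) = -5.2578*a^5 - 10.6046*a^4 + 21.2378*a^3 + 9.6692*a^2 - 8.0642*a + 0.0372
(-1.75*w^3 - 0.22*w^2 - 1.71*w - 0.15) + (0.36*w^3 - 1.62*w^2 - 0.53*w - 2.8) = -1.39*w^3 - 1.84*w^2 - 2.24*w - 2.95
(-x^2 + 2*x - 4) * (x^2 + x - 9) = -x^4 + x^3 + 7*x^2 - 22*x + 36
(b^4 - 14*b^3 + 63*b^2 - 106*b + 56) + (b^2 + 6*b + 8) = b^4 - 14*b^3 + 64*b^2 - 100*b + 64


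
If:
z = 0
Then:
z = 0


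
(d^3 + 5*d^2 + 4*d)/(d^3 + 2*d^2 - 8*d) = (d + 1)/(d - 2)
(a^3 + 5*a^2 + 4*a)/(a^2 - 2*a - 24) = a*(a + 1)/(a - 6)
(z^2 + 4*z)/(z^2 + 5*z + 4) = z/(z + 1)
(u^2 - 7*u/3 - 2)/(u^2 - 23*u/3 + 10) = (3*u^2 - 7*u - 6)/(3*u^2 - 23*u + 30)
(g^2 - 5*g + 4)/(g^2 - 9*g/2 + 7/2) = 2*(g - 4)/(2*g - 7)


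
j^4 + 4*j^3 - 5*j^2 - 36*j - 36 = (j - 3)*(j + 2)^2*(j + 3)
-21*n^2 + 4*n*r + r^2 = (-3*n + r)*(7*n + r)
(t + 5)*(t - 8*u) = t^2 - 8*t*u + 5*t - 40*u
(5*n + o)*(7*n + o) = 35*n^2 + 12*n*o + o^2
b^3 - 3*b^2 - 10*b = b*(b - 5)*(b + 2)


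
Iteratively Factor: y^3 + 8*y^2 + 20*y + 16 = (y + 2)*(y^2 + 6*y + 8) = (y + 2)*(y + 4)*(y + 2)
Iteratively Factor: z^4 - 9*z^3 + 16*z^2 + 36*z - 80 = (z - 2)*(z^3 - 7*z^2 + 2*z + 40) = (z - 2)*(z + 2)*(z^2 - 9*z + 20) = (z - 4)*(z - 2)*(z + 2)*(z - 5)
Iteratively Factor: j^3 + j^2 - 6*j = (j + 3)*(j^2 - 2*j) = (j - 2)*(j + 3)*(j)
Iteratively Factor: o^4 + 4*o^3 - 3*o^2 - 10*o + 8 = (o - 1)*(o^3 + 5*o^2 + 2*o - 8) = (o - 1)*(o + 4)*(o^2 + o - 2) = (o - 1)^2*(o + 4)*(o + 2)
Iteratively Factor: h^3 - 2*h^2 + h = (h - 1)*(h^2 - h) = (h - 1)^2*(h)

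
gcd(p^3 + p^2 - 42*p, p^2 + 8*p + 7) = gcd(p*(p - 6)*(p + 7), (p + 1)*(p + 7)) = p + 7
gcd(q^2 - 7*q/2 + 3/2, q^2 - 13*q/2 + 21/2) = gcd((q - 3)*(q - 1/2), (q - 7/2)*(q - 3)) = q - 3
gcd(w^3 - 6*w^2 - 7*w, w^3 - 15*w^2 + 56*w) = w^2 - 7*w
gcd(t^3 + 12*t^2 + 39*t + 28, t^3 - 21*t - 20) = t^2 + 5*t + 4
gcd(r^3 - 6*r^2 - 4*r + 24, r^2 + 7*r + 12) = 1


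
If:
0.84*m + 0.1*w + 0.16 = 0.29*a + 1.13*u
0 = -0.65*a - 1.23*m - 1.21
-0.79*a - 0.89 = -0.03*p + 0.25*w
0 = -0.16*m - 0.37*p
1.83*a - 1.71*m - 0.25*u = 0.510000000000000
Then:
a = -0.47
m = -0.73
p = 0.32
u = -0.46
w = -2.03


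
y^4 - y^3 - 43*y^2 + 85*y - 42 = (y - 6)*(y - 1)^2*(y + 7)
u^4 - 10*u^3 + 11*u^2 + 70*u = u*(u - 7)*(u - 5)*(u + 2)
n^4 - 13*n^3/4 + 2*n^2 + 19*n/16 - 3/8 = (n - 2)*(n - 3/2)*(n - 1/4)*(n + 1/2)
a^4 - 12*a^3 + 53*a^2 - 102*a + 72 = (a - 4)*(a - 3)^2*(a - 2)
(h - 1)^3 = h^3 - 3*h^2 + 3*h - 1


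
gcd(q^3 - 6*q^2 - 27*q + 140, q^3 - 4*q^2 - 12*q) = 1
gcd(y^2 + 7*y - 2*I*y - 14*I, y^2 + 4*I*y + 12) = y - 2*I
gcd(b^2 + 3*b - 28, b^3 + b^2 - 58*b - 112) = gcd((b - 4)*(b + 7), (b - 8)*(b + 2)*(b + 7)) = b + 7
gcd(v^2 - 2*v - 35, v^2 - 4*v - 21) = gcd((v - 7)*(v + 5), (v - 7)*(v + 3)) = v - 7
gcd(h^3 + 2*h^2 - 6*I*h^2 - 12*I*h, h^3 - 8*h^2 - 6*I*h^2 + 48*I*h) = h^2 - 6*I*h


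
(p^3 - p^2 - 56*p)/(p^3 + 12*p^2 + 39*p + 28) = p*(p - 8)/(p^2 + 5*p + 4)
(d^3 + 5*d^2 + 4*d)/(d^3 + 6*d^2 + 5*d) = (d + 4)/(d + 5)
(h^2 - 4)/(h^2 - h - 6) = (h - 2)/(h - 3)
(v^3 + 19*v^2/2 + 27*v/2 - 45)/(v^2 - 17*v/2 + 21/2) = (v^2 + 11*v + 30)/(v - 7)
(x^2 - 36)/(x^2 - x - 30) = (x + 6)/(x + 5)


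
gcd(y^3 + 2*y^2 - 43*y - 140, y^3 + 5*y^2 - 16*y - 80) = y^2 + 9*y + 20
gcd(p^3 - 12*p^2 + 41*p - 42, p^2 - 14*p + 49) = p - 7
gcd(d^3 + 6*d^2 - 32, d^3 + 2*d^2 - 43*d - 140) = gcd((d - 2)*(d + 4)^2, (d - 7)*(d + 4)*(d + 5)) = d + 4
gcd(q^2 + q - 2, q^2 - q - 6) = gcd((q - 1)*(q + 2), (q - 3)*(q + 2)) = q + 2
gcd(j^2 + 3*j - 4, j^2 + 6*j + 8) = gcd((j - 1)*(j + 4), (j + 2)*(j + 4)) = j + 4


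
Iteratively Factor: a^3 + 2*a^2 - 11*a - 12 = (a - 3)*(a^2 + 5*a + 4) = (a - 3)*(a + 1)*(a + 4)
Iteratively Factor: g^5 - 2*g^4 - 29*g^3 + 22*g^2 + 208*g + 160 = (g + 2)*(g^4 - 4*g^3 - 21*g^2 + 64*g + 80) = (g - 5)*(g + 2)*(g^3 + g^2 - 16*g - 16) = (g - 5)*(g + 2)*(g + 4)*(g^2 - 3*g - 4) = (g - 5)*(g + 1)*(g + 2)*(g + 4)*(g - 4)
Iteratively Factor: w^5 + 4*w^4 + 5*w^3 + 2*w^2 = (w)*(w^4 + 4*w^3 + 5*w^2 + 2*w) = w*(w + 1)*(w^3 + 3*w^2 + 2*w) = w*(w + 1)*(w + 2)*(w^2 + w) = w*(w + 1)^2*(w + 2)*(w)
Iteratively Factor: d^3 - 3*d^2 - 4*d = (d)*(d^2 - 3*d - 4) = d*(d + 1)*(d - 4)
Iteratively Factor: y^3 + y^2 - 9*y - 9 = (y - 3)*(y^2 + 4*y + 3) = (y - 3)*(y + 3)*(y + 1)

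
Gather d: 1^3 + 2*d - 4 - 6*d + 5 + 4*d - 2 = 0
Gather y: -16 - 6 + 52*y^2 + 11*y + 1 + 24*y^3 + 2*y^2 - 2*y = 24*y^3 + 54*y^2 + 9*y - 21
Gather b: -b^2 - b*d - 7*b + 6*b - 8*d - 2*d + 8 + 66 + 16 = -b^2 + b*(-d - 1) - 10*d + 90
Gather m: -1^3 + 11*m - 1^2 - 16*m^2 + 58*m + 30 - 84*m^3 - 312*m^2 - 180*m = -84*m^3 - 328*m^2 - 111*m + 28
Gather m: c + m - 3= c + m - 3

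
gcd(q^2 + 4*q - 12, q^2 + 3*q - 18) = q + 6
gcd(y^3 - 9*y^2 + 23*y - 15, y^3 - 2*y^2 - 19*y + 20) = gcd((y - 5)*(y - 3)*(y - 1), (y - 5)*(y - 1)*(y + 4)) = y^2 - 6*y + 5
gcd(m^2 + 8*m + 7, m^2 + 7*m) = m + 7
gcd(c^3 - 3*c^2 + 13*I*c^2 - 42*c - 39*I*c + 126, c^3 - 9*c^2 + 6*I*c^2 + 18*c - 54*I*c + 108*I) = c^2 + c*(-3 + 6*I) - 18*I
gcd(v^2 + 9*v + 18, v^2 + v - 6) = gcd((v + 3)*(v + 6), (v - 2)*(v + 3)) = v + 3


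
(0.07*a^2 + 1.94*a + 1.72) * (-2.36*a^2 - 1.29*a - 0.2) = -0.1652*a^4 - 4.6687*a^3 - 6.5758*a^2 - 2.6068*a - 0.344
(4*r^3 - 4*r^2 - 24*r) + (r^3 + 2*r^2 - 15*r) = 5*r^3 - 2*r^2 - 39*r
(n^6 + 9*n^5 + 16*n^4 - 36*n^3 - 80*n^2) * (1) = n^6 + 9*n^5 + 16*n^4 - 36*n^3 - 80*n^2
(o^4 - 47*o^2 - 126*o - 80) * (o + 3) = o^5 + 3*o^4 - 47*o^3 - 267*o^2 - 458*o - 240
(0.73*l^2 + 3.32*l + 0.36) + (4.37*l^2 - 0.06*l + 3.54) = 5.1*l^2 + 3.26*l + 3.9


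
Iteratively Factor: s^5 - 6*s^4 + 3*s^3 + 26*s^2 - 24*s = (s - 4)*(s^4 - 2*s^3 - 5*s^2 + 6*s) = (s - 4)*(s + 2)*(s^3 - 4*s^2 + 3*s) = s*(s - 4)*(s + 2)*(s^2 - 4*s + 3) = s*(s - 4)*(s - 1)*(s + 2)*(s - 3)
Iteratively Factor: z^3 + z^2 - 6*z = (z - 2)*(z^2 + 3*z) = (z - 2)*(z + 3)*(z)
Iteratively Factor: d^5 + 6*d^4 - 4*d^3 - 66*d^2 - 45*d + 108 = (d - 1)*(d^4 + 7*d^3 + 3*d^2 - 63*d - 108) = (d - 3)*(d - 1)*(d^3 + 10*d^2 + 33*d + 36) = (d - 3)*(d - 1)*(d + 3)*(d^2 + 7*d + 12) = (d - 3)*(d - 1)*(d + 3)*(d + 4)*(d + 3)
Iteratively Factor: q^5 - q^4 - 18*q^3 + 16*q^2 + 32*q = (q - 2)*(q^4 + q^3 - 16*q^2 - 16*q) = (q - 2)*(q + 4)*(q^3 - 3*q^2 - 4*q) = (q - 2)*(q + 1)*(q + 4)*(q^2 - 4*q) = (q - 4)*(q - 2)*(q + 1)*(q + 4)*(q)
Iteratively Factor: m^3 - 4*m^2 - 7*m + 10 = (m - 1)*(m^2 - 3*m - 10) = (m - 1)*(m + 2)*(m - 5)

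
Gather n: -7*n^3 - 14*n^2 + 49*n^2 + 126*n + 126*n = -7*n^3 + 35*n^2 + 252*n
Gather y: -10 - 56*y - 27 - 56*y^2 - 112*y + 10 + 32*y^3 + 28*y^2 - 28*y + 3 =32*y^3 - 28*y^2 - 196*y - 24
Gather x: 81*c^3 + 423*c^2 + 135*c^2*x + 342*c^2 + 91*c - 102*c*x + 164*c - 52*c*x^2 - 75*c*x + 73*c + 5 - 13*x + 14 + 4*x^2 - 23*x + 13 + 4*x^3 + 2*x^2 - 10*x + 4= 81*c^3 + 765*c^2 + 328*c + 4*x^3 + x^2*(6 - 52*c) + x*(135*c^2 - 177*c - 46) + 36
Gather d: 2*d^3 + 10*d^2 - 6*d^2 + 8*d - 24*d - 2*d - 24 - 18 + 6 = 2*d^3 + 4*d^2 - 18*d - 36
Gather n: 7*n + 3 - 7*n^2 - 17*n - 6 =-7*n^2 - 10*n - 3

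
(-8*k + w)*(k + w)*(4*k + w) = -32*k^3 - 36*k^2*w - 3*k*w^2 + w^3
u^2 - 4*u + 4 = (u - 2)^2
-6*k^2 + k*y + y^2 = (-2*k + y)*(3*k + y)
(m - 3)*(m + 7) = m^2 + 4*m - 21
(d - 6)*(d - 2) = d^2 - 8*d + 12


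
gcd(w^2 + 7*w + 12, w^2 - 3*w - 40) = 1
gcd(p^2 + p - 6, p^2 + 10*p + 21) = p + 3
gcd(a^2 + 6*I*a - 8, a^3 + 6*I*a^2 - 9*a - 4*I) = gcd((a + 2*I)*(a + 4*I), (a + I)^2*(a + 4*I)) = a + 4*I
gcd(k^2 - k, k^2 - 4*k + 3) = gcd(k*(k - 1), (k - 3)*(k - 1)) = k - 1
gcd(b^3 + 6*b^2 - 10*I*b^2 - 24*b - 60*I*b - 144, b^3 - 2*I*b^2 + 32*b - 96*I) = b - 4*I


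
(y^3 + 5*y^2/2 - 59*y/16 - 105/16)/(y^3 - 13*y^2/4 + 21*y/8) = (4*y^2 + 17*y + 15)/(2*y*(2*y - 3))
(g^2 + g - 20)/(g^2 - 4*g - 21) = (-g^2 - g + 20)/(-g^2 + 4*g + 21)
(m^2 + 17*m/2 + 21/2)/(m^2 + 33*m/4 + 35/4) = 2*(2*m + 3)/(4*m + 5)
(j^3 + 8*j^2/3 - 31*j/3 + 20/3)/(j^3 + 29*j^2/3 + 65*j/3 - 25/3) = (3*j^2 - 7*j + 4)/(3*j^2 + 14*j - 5)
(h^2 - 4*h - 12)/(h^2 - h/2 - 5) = 2*(h - 6)/(2*h - 5)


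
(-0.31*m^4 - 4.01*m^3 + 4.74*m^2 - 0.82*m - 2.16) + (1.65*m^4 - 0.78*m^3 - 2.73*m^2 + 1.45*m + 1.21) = 1.34*m^4 - 4.79*m^3 + 2.01*m^2 + 0.63*m - 0.95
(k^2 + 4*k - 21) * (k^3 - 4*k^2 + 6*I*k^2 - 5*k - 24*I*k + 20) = k^5 + 6*I*k^4 - 42*k^3 + 84*k^2 - 222*I*k^2 + 185*k + 504*I*k - 420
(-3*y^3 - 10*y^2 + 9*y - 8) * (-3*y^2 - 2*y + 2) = 9*y^5 + 36*y^4 - 13*y^3 - 14*y^2 + 34*y - 16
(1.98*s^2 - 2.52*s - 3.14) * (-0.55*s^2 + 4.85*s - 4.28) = -1.089*s^4 + 10.989*s^3 - 18.9694*s^2 - 4.4434*s + 13.4392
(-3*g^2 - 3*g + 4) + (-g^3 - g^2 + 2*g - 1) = -g^3 - 4*g^2 - g + 3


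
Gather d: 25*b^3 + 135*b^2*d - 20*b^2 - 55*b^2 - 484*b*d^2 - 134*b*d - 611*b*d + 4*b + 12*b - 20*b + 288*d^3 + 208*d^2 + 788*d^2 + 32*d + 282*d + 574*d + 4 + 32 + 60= 25*b^3 - 75*b^2 - 4*b + 288*d^3 + d^2*(996 - 484*b) + d*(135*b^2 - 745*b + 888) + 96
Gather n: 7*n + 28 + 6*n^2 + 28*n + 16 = 6*n^2 + 35*n + 44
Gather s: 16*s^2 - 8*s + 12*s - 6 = 16*s^2 + 4*s - 6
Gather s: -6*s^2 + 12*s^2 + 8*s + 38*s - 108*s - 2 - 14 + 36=6*s^2 - 62*s + 20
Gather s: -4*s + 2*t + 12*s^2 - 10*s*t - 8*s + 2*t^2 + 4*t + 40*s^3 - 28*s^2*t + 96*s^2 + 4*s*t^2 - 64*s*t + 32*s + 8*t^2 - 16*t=40*s^3 + s^2*(108 - 28*t) + s*(4*t^2 - 74*t + 20) + 10*t^2 - 10*t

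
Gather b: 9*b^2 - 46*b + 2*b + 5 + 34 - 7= 9*b^2 - 44*b + 32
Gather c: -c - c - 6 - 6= -2*c - 12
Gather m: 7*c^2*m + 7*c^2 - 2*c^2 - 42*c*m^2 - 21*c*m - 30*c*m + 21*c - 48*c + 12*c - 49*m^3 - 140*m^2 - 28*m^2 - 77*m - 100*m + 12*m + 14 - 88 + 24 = 5*c^2 - 15*c - 49*m^3 + m^2*(-42*c - 168) + m*(7*c^2 - 51*c - 165) - 50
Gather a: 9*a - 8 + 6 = 9*a - 2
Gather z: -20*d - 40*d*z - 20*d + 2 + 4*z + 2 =-40*d + z*(4 - 40*d) + 4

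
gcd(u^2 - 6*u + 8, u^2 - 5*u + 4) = u - 4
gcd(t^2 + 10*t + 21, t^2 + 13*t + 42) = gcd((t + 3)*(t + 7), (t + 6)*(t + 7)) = t + 7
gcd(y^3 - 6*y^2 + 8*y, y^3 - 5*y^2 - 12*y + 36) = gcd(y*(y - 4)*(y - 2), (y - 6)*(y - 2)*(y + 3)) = y - 2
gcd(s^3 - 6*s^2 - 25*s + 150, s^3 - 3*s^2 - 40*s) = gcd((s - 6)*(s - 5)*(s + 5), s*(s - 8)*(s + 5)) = s + 5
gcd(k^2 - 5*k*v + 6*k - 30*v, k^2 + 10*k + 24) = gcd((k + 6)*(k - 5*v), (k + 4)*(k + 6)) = k + 6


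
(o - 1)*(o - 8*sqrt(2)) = o^2 - 8*sqrt(2)*o - o + 8*sqrt(2)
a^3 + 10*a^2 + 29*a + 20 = (a + 1)*(a + 4)*(a + 5)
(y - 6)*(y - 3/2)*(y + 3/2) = y^3 - 6*y^2 - 9*y/4 + 27/2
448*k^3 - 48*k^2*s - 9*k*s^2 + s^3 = (-8*k + s)^2*(7*k + s)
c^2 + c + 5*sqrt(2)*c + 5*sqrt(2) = (c + 1)*(c + 5*sqrt(2))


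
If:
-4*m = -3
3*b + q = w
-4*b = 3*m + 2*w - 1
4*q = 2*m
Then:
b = -1/5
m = 3/4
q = 3/8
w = -9/40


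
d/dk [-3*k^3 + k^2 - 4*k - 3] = -9*k^2 + 2*k - 4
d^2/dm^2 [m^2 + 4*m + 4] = 2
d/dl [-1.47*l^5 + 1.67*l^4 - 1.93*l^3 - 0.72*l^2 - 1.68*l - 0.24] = -7.35*l^4 + 6.68*l^3 - 5.79*l^2 - 1.44*l - 1.68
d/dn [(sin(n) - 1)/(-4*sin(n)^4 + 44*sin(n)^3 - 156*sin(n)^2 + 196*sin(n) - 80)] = (3*sin(n)^2 - 20*sin(n) + 29)*cos(n)/(4*(sin(n) - 5)^2*(sin(n) - 4)^2*(sin(n) - 1)^2)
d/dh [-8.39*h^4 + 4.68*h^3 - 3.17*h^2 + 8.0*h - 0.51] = -33.56*h^3 + 14.04*h^2 - 6.34*h + 8.0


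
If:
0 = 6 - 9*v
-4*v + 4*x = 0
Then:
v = 2/3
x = 2/3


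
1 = 1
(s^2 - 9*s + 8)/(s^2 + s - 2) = (s - 8)/(s + 2)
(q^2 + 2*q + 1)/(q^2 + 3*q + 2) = (q + 1)/(q + 2)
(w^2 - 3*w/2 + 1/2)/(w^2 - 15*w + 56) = (2*w^2 - 3*w + 1)/(2*(w^2 - 15*w + 56))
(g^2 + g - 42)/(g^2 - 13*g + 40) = (g^2 + g - 42)/(g^2 - 13*g + 40)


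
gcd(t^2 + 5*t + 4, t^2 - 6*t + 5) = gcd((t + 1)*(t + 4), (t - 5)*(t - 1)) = 1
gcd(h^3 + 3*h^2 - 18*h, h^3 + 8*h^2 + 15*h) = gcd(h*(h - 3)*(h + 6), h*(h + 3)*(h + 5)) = h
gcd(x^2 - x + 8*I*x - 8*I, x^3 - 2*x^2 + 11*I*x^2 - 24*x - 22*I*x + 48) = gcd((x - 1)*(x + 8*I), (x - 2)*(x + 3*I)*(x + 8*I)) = x + 8*I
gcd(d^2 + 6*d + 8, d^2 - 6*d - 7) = 1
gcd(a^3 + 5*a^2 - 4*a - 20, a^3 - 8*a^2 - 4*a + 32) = a^2 - 4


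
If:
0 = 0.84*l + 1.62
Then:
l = -1.93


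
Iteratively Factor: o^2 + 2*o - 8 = (o - 2)*(o + 4)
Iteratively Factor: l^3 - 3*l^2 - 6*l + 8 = (l - 1)*(l^2 - 2*l - 8) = (l - 1)*(l + 2)*(l - 4)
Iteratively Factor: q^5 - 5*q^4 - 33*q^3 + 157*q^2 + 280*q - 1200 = (q - 5)*(q^4 - 33*q^2 - 8*q + 240) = (q - 5)*(q - 3)*(q^3 + 3*q^2 - 24*q - 80) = (q - 5)*(q - 3)*(q + 4)*(q^2 - q - 20) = (q - 5)*(q - 3)*(q + 4)^2*(q - 5)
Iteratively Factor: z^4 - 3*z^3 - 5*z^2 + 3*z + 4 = (z + 1)*(z^3 - 4*z^2 - z + 4) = (z - 4)*(z + 1)*(z^2 - 1) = (z - 4)*(z - 1)*(z + 1)*(z + 1)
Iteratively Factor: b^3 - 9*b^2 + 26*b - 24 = (b - 2)*(b^2 - 7*b + 12) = (b - 4)*(b - 2)*(b - 3)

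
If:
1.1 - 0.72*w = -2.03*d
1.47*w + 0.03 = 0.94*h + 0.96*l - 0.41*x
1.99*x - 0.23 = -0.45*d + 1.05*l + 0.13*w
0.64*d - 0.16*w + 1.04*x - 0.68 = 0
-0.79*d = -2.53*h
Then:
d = -0.35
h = -0.11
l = 1.37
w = 0.54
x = 0.95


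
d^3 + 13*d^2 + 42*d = d*(d + 6)*(d + 7)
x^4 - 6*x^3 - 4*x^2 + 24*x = x*(x - 6)*(x - 2)*(x + 2)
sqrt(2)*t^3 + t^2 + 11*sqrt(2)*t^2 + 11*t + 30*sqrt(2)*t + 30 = (t + 5)*(t + 6)*(sqrt(2)*t + 1)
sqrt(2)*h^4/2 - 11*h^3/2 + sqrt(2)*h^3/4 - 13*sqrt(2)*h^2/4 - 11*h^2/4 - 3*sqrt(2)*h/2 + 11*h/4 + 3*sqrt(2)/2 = (h/2 + 1/2)*(h - 1/2)*(h - 6*sqrt(2))*(sqrt(2)*h + 1)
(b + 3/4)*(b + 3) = b^2 + 15*b/4 + 9/4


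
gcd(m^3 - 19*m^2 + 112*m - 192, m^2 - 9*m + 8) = m - 8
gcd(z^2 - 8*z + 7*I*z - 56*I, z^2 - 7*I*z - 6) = 1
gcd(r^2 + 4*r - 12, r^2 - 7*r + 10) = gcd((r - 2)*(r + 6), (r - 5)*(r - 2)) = r - 2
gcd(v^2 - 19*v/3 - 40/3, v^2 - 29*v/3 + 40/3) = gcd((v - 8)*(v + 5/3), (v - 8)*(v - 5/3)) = v - 8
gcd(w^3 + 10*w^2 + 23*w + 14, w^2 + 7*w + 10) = w + 2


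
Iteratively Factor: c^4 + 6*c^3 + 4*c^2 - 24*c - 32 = (c - 2)*(c^3 + 8*c^2 + 20*c + 16) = (c - 2)*(c + 4)*(c^2 + 4*c + 4) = (c - 2)*(c + 2)*(c + 4)*(c + 2)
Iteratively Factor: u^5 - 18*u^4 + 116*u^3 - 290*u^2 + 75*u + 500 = (u - 5)*(u^4 - 13*u^3 + 51*u^2 - 35*u - 100) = (u - 5)*(u - 4)*(u^3 - 9*u^2 + 15*u + 25) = (u - 5)*(u - 4)*(u + 1)*(u^2 - 10*u + 25) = (u - 5)^2*(u - 4)*(u + 1)*(u - 5)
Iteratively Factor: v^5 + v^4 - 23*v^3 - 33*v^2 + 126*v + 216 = (v + 3)*(v^4 - 2*v^3 - 17*v^2 + 18*v + 72) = (v + 3)^2*(v^3 - 5*v^2 - 2*v + 24) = (v - 3)*(v + 3)^2*(v^2 - 2*v - 8) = (v - 3)*(v + 2)*(v + 3)^2*(v - 4)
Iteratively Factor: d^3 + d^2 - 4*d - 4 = (d + 1)*(d^2 - 4) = (d - 2)*(d + 1)*(d + 2)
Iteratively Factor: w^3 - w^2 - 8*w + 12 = (w - 2)*(w^2 + w - 6) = (w - 2)*(w + 3)*(w - 2)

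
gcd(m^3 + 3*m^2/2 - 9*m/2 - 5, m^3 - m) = m + 1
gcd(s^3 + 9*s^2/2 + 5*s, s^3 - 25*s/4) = s^2 + 5*s/2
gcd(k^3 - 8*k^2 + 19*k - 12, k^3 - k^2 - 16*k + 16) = k^2 - 5*k + 4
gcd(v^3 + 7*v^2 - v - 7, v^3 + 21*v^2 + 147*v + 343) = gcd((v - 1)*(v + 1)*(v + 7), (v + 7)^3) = v + 7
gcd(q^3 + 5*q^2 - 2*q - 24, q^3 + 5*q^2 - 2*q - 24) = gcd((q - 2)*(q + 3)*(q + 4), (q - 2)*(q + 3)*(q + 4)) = q^3 + 5*q^2 - 2*q - 24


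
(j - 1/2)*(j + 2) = j^2 + 3*j/2 - 1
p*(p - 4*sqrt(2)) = p^2 - 4*sqrt(2)*p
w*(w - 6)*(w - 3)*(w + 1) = w^4 - 8*w^3 + 9*w^2 + 18*w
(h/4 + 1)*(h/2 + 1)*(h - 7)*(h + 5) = h^4/8 + h^3/2 - 39*h^2/8 - 113*h/4 - 35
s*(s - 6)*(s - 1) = s^3 - 7*s^2 + 6*s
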